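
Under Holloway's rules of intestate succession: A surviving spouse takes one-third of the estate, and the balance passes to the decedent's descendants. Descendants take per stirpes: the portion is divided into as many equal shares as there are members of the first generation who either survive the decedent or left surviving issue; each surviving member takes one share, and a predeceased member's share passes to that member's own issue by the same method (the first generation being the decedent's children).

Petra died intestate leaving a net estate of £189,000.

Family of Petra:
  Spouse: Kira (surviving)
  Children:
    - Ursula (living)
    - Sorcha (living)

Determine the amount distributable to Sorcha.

Sorcha receives £63,000.

Kira takes one-third of £189,000 = £63,000. The remaining £126,000 passes to the descendants.
The descendants' portion (£126,000) is divided into 2 shares of £63,000: Ursula and Sorcha each take £63,000.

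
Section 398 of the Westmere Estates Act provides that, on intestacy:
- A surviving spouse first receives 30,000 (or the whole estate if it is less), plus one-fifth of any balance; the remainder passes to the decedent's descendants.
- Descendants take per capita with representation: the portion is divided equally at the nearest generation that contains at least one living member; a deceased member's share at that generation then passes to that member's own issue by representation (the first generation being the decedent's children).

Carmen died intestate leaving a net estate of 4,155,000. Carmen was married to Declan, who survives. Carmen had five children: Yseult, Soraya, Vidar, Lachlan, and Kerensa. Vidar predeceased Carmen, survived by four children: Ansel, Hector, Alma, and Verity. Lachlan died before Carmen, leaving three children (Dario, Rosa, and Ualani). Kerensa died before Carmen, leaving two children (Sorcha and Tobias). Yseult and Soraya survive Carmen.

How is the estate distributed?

Declan: 855,000; Yseult: 660,000; Soraya: 660,000; Ansel: 165,000; Hector: 165,000; Alma: 165,000; Verity: 165,000; Dario: 220,000; Rosa: 220,000; Ualani: 220,000; Sorcha: 330,000; Tobias: 330,000

Declan first takes 30,000, leaving a balance of 4,125,000. Declan then takes one-fifth of the balance (825,000), for a total of 855,000. The remaining 3,300,000 passes to the descendants.
The descendants' portion (3,300,000) is divided into 5 shares of 660,000: Yseult and Soraya each take 660,000; Vidar's 660,000 share passes to Vidar's issue; Lachlan's 660,000 share passes to Lachlan's issue; Kerensa's 660,000 share passes to Kerensa's issue.
Vidar's share (660,000) is divided into 4 shares of 165,000: Ansel, Hector, Alma, and Verity each take 165,000.
Lachlan's share (660,000) is divided into 3 shares of 220,000: Dario, Rosa, and Ualani each take 220,000.
Kerensa's share (660,000) is divided into 2 shares of 330,000: Sorcha and Tobias each take 330,000.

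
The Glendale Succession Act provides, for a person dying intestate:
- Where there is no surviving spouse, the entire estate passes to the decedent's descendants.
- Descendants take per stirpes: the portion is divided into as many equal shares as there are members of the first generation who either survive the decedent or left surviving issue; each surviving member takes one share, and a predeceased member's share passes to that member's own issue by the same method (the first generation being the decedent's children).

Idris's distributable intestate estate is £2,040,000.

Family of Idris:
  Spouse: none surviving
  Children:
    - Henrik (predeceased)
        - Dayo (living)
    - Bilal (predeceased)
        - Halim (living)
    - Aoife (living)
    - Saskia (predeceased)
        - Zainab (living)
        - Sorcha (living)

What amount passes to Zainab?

The entire £2,040,000 passes to the descendants.
That amount (£2,040,000) is divided into 4 shares of £510,000: Aoife takes £510,000; Henrik's £510,000 share passes to Henrik's issue; Bilal's £510,000 share passes to Bilal's issue; Saskia's £510,000 share passes to Saskia's issue.
Henrik's share (£510,000) passes entirely to Dayo.
Bilal's share (£510,000) passes entirely to Halim.
Saskia's share (£510,000) is divided into 2 shares of £255,000: Zainab and Sorcha each take £255,000.

Zainab receives £255,000.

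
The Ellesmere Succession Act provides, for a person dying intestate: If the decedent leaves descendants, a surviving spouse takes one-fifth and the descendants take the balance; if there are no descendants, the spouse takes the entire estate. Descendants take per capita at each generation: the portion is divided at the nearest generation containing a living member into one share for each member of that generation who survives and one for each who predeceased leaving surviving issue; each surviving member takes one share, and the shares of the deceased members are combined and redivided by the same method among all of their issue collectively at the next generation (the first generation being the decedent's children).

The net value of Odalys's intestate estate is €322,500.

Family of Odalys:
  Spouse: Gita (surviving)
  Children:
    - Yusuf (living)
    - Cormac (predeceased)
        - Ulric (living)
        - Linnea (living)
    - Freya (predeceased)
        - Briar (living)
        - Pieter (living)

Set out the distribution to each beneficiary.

Gita takes one-fifth of €322,500 = €64,500. The remaining €258,000 passes to the descendants.
The descendants' portion (€258,000) is divided at the children's generation into 3 shares of €86,000. Yusuf takes €86,000. The 2 shares of the deceased (Cormac and Freya) are combined into a pool of €172,000.
That pool (€172,000) is divided at the grandchildren's generation equally among Ulric, Linnea, Briar, and Pieter: €43,000 each.

Gita: €64,500; Yusuf: €86,000; Ulric: €43,000; Linnea: €43,000; Briar: €43,000; Pieter: €43,000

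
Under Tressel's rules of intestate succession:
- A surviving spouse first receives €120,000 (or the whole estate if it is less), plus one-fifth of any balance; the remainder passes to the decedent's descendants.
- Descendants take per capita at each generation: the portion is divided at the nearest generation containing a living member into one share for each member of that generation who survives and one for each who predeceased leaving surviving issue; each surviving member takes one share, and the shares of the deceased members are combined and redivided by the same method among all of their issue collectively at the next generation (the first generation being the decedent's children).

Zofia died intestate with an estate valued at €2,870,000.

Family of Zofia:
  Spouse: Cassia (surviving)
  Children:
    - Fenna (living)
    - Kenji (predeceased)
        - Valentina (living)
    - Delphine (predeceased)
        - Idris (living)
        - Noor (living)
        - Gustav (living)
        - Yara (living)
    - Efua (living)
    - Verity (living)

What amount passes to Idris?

Cassia first takes €120,000, leaving a balance of €2,750,000. Cassia then takes one-fifth of the balance (€550,000), for a total of €670,000. The remaining €2,200,000 passes to the descendants.
The descendants' portion (€2,200,000) is divided at the children's generation into 5 shares of €440,000. Fenna, Efua, and Verity each take €440,000. The 2 shares of the deceased (Kenji and Delphine) are combined into a pool of €880,000.
That pool (€880,000) is divided at the grandchildren's generation equally among Valentina, Idris, Noor, Gustav, and Yara: €176,000 each.

Idris receives €176,000.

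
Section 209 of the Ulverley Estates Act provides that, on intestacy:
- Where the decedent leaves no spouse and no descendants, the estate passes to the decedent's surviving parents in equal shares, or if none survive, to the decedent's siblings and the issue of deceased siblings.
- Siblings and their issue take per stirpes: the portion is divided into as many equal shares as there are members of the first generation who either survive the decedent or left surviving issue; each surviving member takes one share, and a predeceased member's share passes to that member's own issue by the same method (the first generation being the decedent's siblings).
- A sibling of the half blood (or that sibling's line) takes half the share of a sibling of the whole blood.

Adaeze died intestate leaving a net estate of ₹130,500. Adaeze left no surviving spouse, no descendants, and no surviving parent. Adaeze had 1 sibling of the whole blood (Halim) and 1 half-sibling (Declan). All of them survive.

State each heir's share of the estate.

Declan: ₹43,500; Halim: ₹87,000

The entire ₹130,500 passes to the siblings and their issue.
Counting each half-blood sibling's line as half a unit, there are 3/2 units in ₹130,500, so one unit is ₹87,000. Whole-blood lines (Halim) take ₹87,000 each; half-blood lines (Declan) take ₹43,500 each.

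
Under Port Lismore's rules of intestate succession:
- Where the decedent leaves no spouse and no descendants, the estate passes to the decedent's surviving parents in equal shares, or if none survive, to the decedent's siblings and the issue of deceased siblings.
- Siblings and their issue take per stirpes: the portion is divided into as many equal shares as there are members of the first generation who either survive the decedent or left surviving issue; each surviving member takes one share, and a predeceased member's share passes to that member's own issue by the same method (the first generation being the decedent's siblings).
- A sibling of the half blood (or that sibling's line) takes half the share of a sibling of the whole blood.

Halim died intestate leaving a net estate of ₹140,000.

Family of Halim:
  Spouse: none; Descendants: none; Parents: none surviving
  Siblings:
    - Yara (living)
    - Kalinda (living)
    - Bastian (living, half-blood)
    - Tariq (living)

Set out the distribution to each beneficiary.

The entire ₹140,000 passes to the siblings and their issue.
Counting each half-blood sibling's line as half a unit, there are 7/2 units in ₹140,000, so one unit is ₹40,000. Whole-blood lines (Yara, Kalinda, and Tariq) take ₹40,000 each; half-blood lines (Bastian) take ₹20,000 each.

Yara: ₹40,000; Kalinda: ₹40,000; Bastian: ₹20,000; Tariq: ₹40,000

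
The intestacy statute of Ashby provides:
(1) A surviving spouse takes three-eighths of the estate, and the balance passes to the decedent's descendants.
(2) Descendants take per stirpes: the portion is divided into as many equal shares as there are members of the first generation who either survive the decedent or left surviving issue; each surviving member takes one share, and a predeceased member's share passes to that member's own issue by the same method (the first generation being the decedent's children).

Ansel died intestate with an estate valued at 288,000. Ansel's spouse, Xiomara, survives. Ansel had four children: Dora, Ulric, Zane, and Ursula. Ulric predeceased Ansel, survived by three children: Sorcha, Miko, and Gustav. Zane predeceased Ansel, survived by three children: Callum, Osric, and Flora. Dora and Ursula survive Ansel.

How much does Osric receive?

Xiomara takes three-eighths of 288,000 = 108,000. The remaining 180,000 passes to the descendants.
The descendants' portion (180,000) is divided into 4 shares of 45,000: Dora and Ursula each take 45,000; Ulric's 45,000 share passes to Ulric's issue; Zane's 45,000 share passes to Zane's issue.
Ulric's share (45,000) is divided into 3 shares of 15,000: Sorcha, Miko, and Gustav each take 15,000.
Zane's share (45,000) is divided into 3 shares of 15,000: Callum, Osric, and Flora each take 15,000.

Osric receives 15,000.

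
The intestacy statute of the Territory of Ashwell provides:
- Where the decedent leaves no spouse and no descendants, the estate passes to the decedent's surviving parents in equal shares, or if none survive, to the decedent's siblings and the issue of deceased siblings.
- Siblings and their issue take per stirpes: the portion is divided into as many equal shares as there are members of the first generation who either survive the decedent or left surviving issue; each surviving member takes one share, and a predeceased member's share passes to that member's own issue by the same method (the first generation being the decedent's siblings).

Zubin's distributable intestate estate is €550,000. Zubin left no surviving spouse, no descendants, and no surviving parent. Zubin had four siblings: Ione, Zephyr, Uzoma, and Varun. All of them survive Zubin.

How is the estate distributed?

The entire €550,000 passes to the siblings and their issue.
That amount (€550,000) is divided into 4 shares of €137,500: Ione, Zephyr, Uzoma, and Varun each take €137,500.

Ione: €137,500; Zephyr: €137,500; Uzoma: €137,500; Varun: €137,500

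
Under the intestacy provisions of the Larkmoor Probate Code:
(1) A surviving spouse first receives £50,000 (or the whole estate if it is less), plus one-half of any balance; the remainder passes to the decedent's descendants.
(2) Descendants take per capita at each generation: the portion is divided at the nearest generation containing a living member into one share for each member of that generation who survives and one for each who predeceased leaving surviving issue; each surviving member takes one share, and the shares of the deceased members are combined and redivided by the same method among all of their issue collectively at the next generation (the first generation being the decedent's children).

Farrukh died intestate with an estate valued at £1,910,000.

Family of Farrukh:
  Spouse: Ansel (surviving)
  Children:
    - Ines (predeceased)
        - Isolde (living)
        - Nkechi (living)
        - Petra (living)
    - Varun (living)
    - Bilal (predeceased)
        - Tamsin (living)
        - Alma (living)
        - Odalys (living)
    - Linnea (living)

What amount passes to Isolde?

Isolde receives £77,500.

Ansel first takes £50,000, leaving a balance of £1,860,000. Ansel then takes one-half of the balance (£930,000), for a total of £980,000. The remaining £930,000 passes to the descendants.
The descendants' portion (£930,000) is divided at the children's generation into 4 shares of £232,500. Varun and Linnea each take £232,500. The 2 shares of the deceased (Ines and Bilal) are combined into a pool of £465,000.
That pool (£465,000) is divided at the grandchildren's generation equally among Isolde, Nkechi, Petra, Tamsin, Alma, and Odalys: £77,500 each.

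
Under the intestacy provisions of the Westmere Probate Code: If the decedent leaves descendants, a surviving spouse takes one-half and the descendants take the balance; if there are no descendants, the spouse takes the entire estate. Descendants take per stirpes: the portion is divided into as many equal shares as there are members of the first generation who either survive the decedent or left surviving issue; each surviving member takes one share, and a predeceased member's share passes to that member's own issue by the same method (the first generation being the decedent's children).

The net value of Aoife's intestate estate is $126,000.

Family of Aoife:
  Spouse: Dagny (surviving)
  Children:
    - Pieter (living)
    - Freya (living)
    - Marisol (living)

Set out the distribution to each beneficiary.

Dagny: $63,000; Pieter: $21,000; Freya: $21,000; Marisol: $21,000

Dagny takes one-half of $126,000 = $63,000. The remaining $63,000 passes to the descendants.
The descendants' portion ($63,000) is divided into 3 shares of $21,000: Pieter, Freya, and Marisol each take $21,000.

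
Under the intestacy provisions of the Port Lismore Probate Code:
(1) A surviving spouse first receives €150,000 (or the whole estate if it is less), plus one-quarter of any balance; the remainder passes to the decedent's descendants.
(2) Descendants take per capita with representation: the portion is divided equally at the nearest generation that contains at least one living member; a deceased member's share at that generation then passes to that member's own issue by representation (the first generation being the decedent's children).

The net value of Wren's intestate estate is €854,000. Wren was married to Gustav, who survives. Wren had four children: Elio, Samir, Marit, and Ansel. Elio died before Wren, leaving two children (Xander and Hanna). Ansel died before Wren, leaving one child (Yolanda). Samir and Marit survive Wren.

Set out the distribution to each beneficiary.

Gustav first takes €150,000, leaving a balance of €704,000. Gustav then takes one-quarter of the balance (€176,000), for a total of €326,000. The remaining €528,000 passes to the descendants.
The descendants' portion (€528,000) is divided into 4 shares of €132,000: Samir and Marit each take €132,000; Elio's €132,000 share passes to Elio's issue; Ansel's €132,000 share passes to Ansel's issue.
Elio's share (€132,000) is divided into 2 shares of €66,000: Xander and Hanna each take €66,000.
Ansel's share (€132,000) passes entirely to Yolanda.

Gustav: €326,000; Xander: €66,000; Hanna: €66,000; Samir: €132,000; Marit: €132,000; Yolanda: €132,000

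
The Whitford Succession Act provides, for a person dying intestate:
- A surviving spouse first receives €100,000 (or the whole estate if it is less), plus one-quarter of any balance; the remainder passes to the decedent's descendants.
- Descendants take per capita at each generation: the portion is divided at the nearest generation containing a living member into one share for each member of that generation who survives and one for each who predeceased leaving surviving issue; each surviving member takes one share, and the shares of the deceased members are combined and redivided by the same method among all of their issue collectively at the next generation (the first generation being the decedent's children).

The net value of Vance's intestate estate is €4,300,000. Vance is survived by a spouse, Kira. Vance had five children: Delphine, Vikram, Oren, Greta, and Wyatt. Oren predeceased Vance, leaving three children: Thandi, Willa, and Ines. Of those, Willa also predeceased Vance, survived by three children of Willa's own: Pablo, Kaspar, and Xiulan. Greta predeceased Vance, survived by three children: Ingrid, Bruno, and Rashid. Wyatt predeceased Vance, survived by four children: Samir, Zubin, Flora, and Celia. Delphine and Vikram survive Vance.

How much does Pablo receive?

Kira first takes €100,000, leaving a balance of €4,200,000. Kira then takes one-quarter of the balance (€1,050,000), for a total of €1,150,000. The remaining €3,150,000 passes to the descendants.
The descendants' portion (€3,150,000) is divided at the children's generation into 5 shares of €630,000. Delphine and Vikram each take €630,000. The 3 shares of the deceased (Oren, Greta, and Wyatt) are combined into a pool of €1,890,000.
That pool (€1,890,000) is divided at the grandchildren's generation into 10 shares of €189,000. Thandi, Ines, Ingrid, Bruno, Rashid, Samir, Zubin, Flora, and Celia each take €189,000. The remaining share for the deceased Willa (€189,000) is carried to the next generation.
That pool (€189,000) is divided at the great-grandchildren's generation equally among Pablo, Kaspar, and Xiulan: €63,000 each.

Pablo receives €63,000.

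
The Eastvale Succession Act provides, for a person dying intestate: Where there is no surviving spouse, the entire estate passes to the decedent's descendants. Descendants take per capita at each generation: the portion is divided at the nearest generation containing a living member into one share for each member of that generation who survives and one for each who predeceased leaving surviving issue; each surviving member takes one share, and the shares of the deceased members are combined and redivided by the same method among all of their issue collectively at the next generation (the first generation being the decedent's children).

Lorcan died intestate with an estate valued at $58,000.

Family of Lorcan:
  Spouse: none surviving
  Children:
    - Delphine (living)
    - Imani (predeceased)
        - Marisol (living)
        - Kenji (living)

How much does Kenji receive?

Kenji receives $14,500.

The entire $58,000 passes to the descendants.
That amount ($58,000) is divided at the children's generation into 2 shares of $29,000. Delphine takes $29,000. The remaining share for the deceased Imani ($29,000) is carried to the next generation.
That pool ($29,000) is divided at the grandchildren's generation equally among Marisol and Kenji: $14,500 each.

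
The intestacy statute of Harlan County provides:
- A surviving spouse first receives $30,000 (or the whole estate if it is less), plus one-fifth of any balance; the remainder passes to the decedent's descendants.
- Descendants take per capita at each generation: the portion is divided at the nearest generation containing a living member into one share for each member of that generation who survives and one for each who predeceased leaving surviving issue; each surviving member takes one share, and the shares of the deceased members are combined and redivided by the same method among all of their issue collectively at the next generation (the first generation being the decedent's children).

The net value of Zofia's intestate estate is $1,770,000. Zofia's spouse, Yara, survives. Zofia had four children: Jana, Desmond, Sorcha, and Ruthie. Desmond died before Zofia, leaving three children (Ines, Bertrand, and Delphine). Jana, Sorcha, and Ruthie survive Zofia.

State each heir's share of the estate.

Yara first takes $30,000, leaving a balance of $1,740,000. Yara then takes one-fifth of the balance ($348,000), for a total of $378,000. The remaining $1,392,000 passes to the descendants.
The descendants' portion ($1,392,000) is divided at the children's generation into 4 shares of $348,000. Jana, Sorcha, and Ruthie each take $348,000. The remaining share for the deceased Desmond ($348,000) is carried to the next generation.
That pool ($348,000) is divided at the grandchildren's generation equally among Ines, Bertrand, and Delphine: $116,000 each.

Yara: $378,000; Jana: $348,000; Ines: $116,000; Bertrand: $116,000; Delphine: $116,000; Sorcha: $348,000; Ruthie: $348,000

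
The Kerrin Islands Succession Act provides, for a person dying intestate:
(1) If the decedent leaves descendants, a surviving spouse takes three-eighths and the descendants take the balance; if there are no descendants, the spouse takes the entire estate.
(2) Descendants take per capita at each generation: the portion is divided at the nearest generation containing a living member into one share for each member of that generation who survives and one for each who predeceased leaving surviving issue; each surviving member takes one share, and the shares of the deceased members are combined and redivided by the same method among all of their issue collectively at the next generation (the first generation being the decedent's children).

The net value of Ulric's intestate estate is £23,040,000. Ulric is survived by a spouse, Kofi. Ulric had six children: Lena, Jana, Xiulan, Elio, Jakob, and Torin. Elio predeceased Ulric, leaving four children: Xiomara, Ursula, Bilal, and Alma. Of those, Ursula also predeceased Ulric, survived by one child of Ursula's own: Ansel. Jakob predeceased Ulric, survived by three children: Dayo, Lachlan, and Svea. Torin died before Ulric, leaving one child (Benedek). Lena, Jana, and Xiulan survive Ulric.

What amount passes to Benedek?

Benedek receives £900,000.

Kofi takes three-eighths of £23,040,000 = £8,640,000. The remaining £14,400,000 passes to the descendants.
The descendants' portion (£14,400,000) is divided at the children's generation into 6 shares of £2,400,000. Lena, Jana, and Xiulan each take £2,400,000. The 3 shares of the deceased (Elio, Jakob, and Torin) are combined into a pool of £7,200,000.
That pool (£7,200,000) is divided at the grandchildren's generation into 8 shares of £900,000. Xiomara, Bilal, Alma, Dayo, Lachlan, Svea, and Benedek each take £900,000. The remaining share for the deceased Ursula (£900,000) is carried to the next generation.
That pool (£900,000) passes entirely to Ansel, the sole taker at the great-grandchildren's generation.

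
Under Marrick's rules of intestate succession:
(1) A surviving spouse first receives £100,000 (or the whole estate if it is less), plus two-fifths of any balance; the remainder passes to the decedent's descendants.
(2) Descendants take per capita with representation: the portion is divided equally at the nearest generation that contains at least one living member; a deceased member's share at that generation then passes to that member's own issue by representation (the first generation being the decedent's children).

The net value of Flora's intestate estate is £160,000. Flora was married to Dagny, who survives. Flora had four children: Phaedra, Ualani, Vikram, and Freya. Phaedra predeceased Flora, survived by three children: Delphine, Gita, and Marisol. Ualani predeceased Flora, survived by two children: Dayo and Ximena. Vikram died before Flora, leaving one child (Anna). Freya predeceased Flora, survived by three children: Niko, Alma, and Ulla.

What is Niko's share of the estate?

Niko receives £4,000.

Dagny first takes £100,000, leaving a balance of £60,000. Dagny then takes two-fifths of the balance (£24,000), for a total of £124,000. The remaining £36,000 passes to the descendants.
No child survives, so the initial division is made at the grandchildren's generation.
The descendants' portion (£36,000) is divided into 9 shares of £4,000: Delphine, Gita, Marisol, Dayo, Ximena, Anna, Niko, Alma, and Ulla each take £4,000.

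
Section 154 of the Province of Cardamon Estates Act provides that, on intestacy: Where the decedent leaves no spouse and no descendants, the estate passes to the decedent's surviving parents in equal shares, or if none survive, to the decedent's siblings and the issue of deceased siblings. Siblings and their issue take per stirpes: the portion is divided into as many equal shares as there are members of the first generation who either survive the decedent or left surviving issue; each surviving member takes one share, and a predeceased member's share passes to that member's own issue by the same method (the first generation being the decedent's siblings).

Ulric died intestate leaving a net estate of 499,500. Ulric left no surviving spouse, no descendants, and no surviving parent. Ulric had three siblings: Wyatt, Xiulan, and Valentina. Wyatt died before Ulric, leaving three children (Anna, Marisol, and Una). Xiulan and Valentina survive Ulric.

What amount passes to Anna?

The entire 499,500 passes to the siblings and their issue.
That amount (499,500) is divided into 3 shares of 166,500: Xiulan and Valentina each take 166,500; Wyatt's 166,500 share passes to Wyatt's issue.
Wyatt's share (166,500) is divided into 3 shares of 55,500: Anna, Marisol, and Una each take 55,500.

Anna receives 55,500.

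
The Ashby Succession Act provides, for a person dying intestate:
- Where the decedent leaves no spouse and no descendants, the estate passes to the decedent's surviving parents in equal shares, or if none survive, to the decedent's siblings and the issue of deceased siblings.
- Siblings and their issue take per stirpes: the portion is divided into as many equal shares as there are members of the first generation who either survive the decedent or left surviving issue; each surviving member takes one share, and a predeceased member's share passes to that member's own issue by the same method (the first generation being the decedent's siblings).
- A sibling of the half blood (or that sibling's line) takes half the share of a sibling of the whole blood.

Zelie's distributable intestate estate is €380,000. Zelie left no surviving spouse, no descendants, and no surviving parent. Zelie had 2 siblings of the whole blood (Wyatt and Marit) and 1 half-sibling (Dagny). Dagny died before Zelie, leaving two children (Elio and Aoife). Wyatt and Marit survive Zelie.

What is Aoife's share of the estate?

The entire €380,000 passes to the siblings and their issue.
Counting each half-blood sibling's line as half a unit, there are 5/2 units in €380,000, so one unit is €152,000. Whole-blood lines (Wyatt and Marit) take €152,000 each; half-blood lines (Dagny) take €76,000 each.
Dagny's share (€76,000) is divided into 2 shares of €38,000: Elio and Aoife each take €38,000.

Aoife receives €38,000.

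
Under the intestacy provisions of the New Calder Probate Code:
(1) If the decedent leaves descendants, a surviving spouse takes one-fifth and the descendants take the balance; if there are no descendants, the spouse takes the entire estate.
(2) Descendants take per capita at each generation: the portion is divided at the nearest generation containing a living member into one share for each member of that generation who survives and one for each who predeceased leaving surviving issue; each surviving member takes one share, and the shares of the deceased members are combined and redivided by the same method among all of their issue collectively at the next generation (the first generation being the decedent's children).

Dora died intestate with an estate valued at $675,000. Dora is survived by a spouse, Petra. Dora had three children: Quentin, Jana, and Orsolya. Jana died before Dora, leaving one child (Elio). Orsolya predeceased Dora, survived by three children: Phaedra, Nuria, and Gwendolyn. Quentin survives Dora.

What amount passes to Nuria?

Nuria receives $90,000.

Petra takes one-fifth of $675,000 = $135,000. The remaining $540,000 passes to the descendants.
The descendants' portion ($540,000) is divided at the children's generation into 3 shares of $180,000. Quentin takes $180,000. The 2 shares of the deceased (Jana and Orsolya) are combined into a pool of $360,000.
That pool ($360,000) is divided at the grandchildren's generation equally among Elio, Phaedra, Nuria, and Gwendolyn: $90,000 each.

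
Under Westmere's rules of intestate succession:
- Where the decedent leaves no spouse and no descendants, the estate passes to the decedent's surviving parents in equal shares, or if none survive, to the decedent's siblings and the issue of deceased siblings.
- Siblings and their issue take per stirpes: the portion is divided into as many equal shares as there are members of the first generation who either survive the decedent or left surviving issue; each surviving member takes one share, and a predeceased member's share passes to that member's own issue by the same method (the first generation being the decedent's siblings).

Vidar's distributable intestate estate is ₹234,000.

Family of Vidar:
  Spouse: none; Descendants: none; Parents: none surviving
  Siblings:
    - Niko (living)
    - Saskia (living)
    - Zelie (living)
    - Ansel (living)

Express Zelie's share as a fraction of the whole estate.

The entire ₹234,000 passes to the siblings and their issue.
That amount (₹234,000) is divided into 4 shares of ₹58,500: Niko, Saskia, Zelie, and Ansel each take ₹58,500.

Zelie receives 1/4 of the estate.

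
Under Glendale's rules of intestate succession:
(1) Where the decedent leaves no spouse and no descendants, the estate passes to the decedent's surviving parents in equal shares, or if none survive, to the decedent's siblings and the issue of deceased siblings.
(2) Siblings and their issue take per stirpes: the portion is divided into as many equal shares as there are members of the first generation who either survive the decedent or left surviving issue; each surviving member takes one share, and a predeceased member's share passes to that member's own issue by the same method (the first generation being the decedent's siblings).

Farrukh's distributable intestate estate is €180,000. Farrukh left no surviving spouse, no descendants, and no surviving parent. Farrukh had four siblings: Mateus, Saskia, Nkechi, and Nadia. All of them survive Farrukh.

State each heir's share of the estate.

Mateus: €45,000; Saskia: €45,000; Nkechi: €45,000; Nadia: €45,000

The entire €180,000 passes to the siblings and their issue.
That amount (€180,000) is divided into 4 shares of €45,000: Mateus, Saskia, Nkechi, and Nadia each take €45,000.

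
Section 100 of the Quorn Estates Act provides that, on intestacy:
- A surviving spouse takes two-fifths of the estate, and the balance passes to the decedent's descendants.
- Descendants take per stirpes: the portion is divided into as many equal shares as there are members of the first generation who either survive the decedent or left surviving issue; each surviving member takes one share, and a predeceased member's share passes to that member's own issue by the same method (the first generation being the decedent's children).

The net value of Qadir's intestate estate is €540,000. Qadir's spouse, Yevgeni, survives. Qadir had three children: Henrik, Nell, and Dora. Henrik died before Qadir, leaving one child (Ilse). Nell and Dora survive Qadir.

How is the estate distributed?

Yevgeni takes two-fifths of €540,000 = €216,000. The remaining €324,000 passes to the descendants.
The descendants' portion (€324,000) is divided into 3 shares of €108,000: Nell and Dora each take €108,000; Henrik's €108,000 share passes to Henrik's issue.
Henrik's share (€108,000) passes entirely to Ilse.

Yevgeni: €216,000; Ilse: €108,000; Nell: €108,000; Dora: €108,000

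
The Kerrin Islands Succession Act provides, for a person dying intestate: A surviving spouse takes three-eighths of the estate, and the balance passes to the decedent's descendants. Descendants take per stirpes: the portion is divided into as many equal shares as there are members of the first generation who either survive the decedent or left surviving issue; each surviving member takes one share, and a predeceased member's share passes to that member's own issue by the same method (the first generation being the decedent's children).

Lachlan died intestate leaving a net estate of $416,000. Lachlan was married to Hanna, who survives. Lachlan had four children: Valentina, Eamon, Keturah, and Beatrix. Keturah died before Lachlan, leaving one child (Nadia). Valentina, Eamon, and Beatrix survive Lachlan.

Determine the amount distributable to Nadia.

Nadia receives $65,000.

Hanna takes three-eighths of $416,000 = $156,000. The remaining $260,000 passes to the descendants.
The descendants' portion ($260,000) is divided into 4 shares of $65,000: Valentina, Eamon, and Beatrix each take $65,000; Keturah's $65,000 share passes to Keturah's issue.
Keturah's share ($65,000) passes entirely to Nadia.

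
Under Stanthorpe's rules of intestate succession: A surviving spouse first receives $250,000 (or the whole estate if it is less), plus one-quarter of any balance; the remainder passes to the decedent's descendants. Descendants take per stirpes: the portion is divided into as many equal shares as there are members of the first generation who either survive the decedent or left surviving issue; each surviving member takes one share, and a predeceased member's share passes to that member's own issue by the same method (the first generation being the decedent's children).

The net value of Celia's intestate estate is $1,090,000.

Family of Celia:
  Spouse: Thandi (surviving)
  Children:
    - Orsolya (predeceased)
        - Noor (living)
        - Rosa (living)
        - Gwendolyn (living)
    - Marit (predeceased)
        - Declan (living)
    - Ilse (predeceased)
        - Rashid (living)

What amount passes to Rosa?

Thandi first takes $250,000, leaving a balance of $840,000. Thandi then takes one-quarter of the balance ($210,000), for a total of $460,000. The remaining $630,000 passes to the descendants.
The descendants' portion ($630,000) is divided into 3 shares of $210,000: Orsolya's $210,000 share passes to Orsolya's issue; Marit's $210,000 share passes to Marit's issue; Ilse's $210,000 share passes to Ilse's issue.
Orsolya's share ($210,000) is divided into 3 shares of $70,000: Noor, Rosa, and Gwendolyn each take $70,000.
Marit's share ($210,000) passes entirely to Declan.
Ilse's share ($210,000) passes entirely to Rashid.

Rosa receives $70,000.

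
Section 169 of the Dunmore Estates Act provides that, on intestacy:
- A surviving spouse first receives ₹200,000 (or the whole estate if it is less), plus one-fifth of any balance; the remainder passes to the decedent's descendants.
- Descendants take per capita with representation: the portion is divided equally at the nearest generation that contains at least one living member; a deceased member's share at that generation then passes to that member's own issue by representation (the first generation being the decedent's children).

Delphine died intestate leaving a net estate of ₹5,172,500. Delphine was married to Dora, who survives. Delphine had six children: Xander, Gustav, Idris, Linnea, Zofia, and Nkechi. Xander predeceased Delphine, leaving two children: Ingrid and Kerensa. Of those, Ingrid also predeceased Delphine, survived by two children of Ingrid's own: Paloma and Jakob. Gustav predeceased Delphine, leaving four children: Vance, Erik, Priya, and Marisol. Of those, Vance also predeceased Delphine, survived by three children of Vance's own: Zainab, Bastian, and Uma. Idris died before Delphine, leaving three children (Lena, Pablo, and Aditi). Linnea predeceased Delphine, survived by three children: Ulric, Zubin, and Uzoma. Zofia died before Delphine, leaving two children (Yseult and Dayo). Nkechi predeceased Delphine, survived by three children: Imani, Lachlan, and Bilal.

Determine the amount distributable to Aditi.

Dora first takes ₹200,000, leaving a balance of ₹4,972,500. Dora then takes one-fifth of the balance (₹994,500), for a total of ₹1,194,500. The remaining ₹3,978,000 passes to the descendants.
No child survives, so the initial division is made at the grandchildren's generation.
The descendants' portion (₹3,978,000) is divided into 17 shares of ₹234,000: Kerensa, Erik, Priya, Marisol, Lena, Pablo, Aditi, Ulric, Zubin, Uzoma, Yseult, Dayo, Imani, Lachlan, and Bilal each take ₹234,000; Ingrid's ₹234,000 share passes to Ingrid's issue; Vance's ₹234,000 share passes to Vance's issue.
Ingrid's share (₹234,000) is divided into 2 shares of ₹117,000: Paloma and Jakob each take ₹117,000.
Vance's share (₹234,000) is divided into 3 shares of ₹78,000: Zainab, Bastian, and Uma each take ₹78,000.

Aditi receives ₹234,000.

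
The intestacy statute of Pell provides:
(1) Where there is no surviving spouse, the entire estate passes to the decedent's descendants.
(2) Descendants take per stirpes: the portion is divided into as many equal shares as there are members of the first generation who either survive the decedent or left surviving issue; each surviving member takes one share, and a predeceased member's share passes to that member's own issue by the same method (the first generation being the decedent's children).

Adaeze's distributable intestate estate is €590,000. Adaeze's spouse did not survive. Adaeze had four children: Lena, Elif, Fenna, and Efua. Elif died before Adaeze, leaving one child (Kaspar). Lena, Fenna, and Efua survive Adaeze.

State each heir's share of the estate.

The entire €590,000 passes to the descendants.
That amount (€590,000) is divided into 4 shares of €147,500: Lena, Fenna, and Efua each take €147,500; Elif's €147,500 share passes to Elif's issue.
Elif's share (€147,500) passes entirely to Kaspar.

Lena: €147,500; Kaspar: €147,500; Fenna: €147,500; Efua: €147,500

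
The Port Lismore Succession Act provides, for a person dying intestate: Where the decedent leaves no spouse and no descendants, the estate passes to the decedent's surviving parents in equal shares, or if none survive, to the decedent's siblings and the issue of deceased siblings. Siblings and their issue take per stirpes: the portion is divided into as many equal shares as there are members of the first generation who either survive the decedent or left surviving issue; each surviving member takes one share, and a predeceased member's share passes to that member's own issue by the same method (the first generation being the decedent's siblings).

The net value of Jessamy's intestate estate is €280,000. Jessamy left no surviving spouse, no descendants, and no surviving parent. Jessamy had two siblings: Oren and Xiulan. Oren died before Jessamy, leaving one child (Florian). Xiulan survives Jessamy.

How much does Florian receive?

Florian receives €140,000.

The entire €280,000 passes to the siblings and their issue.
That amount (€280,000) is divided into 2 shares of €140,000: Xiulan takes €140,000; Oren's €140,000 share passes to Oren's issue.
Oren's share (€140,000) passes entirely to Florian.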